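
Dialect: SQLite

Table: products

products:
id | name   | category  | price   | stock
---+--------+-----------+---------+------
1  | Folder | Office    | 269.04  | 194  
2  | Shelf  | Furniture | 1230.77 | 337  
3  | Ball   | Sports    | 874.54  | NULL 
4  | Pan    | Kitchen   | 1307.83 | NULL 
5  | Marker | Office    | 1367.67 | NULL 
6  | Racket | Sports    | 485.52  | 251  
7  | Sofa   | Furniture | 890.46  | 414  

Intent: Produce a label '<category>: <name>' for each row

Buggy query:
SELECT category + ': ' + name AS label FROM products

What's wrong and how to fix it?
Bug: '+' is numeric addition; on text columns SQLite converts them to 0 instead of concatenating

Fix: Replace + with || to concatenate text

Corrected query:
SELECT category || ': ' || name AS label FROM products

Result:
label           
----------------
Office: Folder  
Furniture: Shelf
Sports: Ball    
Kitchen: Pan    
Office: Marker  
Sports: Racket  
Furniture: Sofa 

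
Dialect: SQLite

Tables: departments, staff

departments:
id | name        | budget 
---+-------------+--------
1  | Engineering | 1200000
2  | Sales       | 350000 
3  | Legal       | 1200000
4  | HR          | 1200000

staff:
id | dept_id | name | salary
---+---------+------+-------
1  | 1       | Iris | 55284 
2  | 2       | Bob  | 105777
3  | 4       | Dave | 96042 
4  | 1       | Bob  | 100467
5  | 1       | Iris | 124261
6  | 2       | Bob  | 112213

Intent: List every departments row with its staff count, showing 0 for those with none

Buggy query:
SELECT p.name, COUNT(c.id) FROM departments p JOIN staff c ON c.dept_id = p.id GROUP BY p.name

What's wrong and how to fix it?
Bug: An inner join excludes parents with zero children

Fix: Use LEFT JOIN so parents without children still appear (COUNT(c.id) gives 0)

Corrected query:
SELECT p.name, COUNT(c.id) FROM departments p LEFT JOIN staff c ON c.dept_id = p.id GROUP BY p.name

Result:
name        | COUNT(c.id)
------------+------------
Engineering | 3          
HR          | 1          
Legal       | 0          
Sales       | 2          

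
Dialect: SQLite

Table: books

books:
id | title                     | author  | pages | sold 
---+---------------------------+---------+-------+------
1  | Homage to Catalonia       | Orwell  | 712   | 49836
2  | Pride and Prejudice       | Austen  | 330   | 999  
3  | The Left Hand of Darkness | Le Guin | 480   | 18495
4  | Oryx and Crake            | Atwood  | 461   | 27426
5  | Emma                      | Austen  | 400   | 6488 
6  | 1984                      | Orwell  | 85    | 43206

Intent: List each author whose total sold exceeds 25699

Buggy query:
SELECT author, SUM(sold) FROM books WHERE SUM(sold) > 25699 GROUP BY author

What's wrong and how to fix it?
Bug: SUM(sold) is an aggregate, but WHERE filters rows before aggregation

Fix: Move the aggregate condition to a HAVING clause

Corrected query:
SELECT author, SUM(sold) FROM books GROUP BY author HAVING SUM(sold) > 25699

Result:
author | SUM(sold)
-------+----------
Atwood | 27426    
Orwell | 93042    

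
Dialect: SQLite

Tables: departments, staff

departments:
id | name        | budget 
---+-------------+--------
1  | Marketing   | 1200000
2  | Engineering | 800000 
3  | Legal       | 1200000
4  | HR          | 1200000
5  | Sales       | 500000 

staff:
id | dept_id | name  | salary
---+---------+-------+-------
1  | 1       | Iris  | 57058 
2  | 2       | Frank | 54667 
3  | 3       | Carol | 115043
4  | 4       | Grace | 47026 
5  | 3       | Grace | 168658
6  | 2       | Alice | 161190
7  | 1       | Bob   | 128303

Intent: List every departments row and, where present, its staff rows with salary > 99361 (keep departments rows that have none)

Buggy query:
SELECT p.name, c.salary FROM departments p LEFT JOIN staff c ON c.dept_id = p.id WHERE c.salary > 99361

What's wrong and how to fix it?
Bug: Filtering c.salary in WHERE discards the NULL rows produced by LEFT JOIN, turning it into an inner join

Fix: Put 'c.salary > 99361' in the JOIN's ON clause instead of WHERE

Corrected query:
SELECT p.name, c.salary FROM departments p LEFT JOIN staff c ON c.dept_id = p.id AND c.salary > 99361

Result:
name        | salary
------------+-------
Marketing   | 128303
Engineering | 161190
Legal       | 115043
Legal       | 168658
HR          | NULL  
Sales       | NULL  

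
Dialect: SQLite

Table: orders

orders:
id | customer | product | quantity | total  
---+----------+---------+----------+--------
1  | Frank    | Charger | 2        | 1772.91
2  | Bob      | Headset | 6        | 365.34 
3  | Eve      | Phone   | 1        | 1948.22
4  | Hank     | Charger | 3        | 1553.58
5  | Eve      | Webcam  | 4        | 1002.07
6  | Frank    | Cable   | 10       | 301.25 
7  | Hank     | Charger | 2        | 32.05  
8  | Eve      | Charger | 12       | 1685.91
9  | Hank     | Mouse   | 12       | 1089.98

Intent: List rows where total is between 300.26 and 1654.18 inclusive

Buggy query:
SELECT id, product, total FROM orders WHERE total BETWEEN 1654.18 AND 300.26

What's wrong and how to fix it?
Bug: BETWEEN expects the lower bound first; with 1654.18 AND 300.26 the range is empty

Fix: Swap the bounds so the smaller value comes first

Corrected query:
SELECT id, product, total FROM orders WHERE total BETWEEN 300.26 AND 1654.18

Result:
id | product | total  
---+---------+--------
2  | Headset | 365.34 
4  | Charger | 1553.58
5  | Webcam  | 1002.07
6  | Cable   | 301.25 
9  | Mouse   | 1089.98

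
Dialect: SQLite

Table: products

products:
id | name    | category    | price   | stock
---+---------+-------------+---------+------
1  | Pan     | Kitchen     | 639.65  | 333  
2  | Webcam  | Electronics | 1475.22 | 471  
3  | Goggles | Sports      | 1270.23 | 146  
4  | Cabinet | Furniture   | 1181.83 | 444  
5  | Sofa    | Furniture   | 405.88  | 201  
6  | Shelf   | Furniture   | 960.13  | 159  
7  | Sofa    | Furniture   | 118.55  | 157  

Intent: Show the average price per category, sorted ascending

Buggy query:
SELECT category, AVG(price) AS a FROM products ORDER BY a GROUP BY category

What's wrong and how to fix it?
Bug: ORDER BY appears before GROUP BY; SQL clause order requires GROUP BY first

Fix: Move ORDER BY to the end, after GROUP BY

Corrected query:
SELECT category, AVG(price) AS a FROM products GROUP BY category ORDER BY a

Result:
category    | a       
------------+---------
Kitchen     | 639.65  
Furniture   | 666.5975
Sports      | 1270.23 
Electronics | 1475.22 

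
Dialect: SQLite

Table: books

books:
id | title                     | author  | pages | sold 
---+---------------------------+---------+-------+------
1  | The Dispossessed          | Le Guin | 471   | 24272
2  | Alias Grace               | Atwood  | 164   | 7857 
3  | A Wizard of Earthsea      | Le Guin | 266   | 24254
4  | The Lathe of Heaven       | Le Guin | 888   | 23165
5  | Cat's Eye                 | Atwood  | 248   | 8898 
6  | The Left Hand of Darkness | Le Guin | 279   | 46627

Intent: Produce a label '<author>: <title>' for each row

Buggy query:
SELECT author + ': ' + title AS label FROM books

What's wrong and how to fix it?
Bug: SQLite uses || for string concatenation; + coerces text to numbers (yielding 0)

Fix: Replace + with || to concatenate text

Corrected query:
SELECT author || ': ' || title AS label FROM books

Result:
label                             
----------------------------------
Le Guin: The Dispossessed         
Atwood: Alias Grace               
Le Guin: A Wizard of Earthsea     
Le Guin: The Lathe of Heaven      
Atwood: Cat's Eye                 
Le Guin: The Left Hand of Darkness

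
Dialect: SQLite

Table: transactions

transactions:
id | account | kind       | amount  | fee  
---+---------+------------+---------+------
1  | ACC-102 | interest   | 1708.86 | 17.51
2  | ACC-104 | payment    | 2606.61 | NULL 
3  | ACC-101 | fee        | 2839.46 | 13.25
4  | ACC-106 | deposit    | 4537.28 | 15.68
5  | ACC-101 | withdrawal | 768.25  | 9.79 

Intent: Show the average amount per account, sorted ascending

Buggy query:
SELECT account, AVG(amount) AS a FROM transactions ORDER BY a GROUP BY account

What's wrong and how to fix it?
Bug: GROUP BY must precede ORDER BY

Fix: Reorder: SELECT … FROM … GROUP BY … ORDER BY …

Corrected query:
SELECT account, AVG(amount) AS a FROM transactions GROUP BY account ORDER BY a

Result:
account | a       
--------+---------
ACC-102 | 1708.86 
ACC-101 | 1803.855
ACC-104 | 2606.61 
ACC-106 | 4537.28 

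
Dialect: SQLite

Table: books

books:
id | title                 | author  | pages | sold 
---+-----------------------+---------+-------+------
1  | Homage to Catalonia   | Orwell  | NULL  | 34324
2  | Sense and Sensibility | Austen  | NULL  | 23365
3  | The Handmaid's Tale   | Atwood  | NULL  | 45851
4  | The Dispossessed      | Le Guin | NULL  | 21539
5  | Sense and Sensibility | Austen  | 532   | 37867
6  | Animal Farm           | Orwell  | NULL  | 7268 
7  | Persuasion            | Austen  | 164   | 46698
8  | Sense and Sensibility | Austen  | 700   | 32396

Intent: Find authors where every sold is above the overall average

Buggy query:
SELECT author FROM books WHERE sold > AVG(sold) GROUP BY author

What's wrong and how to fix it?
Bug: AVG() is an aggregate; it can't sit directly in WHERE

Fix: Compute the overall average in a scalar subquery and compare each group's MIN against it in HAVING

Corrected query:
SELECT author FROM books GROUP BY author HAVING MIN(sold) > (SELECT AVG(sold) FROM books)

Result:
author
------
Atwood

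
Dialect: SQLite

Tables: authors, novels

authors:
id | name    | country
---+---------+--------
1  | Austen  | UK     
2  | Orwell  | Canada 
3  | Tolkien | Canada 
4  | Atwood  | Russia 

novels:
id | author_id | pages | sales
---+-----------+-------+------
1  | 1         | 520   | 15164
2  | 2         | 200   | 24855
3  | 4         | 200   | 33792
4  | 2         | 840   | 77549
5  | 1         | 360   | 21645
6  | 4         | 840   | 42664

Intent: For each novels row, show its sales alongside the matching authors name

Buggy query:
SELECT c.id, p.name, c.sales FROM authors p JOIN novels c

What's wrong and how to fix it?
Bug: Missing join condition: each novels row is matched to all authors rows instead of just its own

Fix: Specify the join condition linking the foreign key to the parent id

Corrected query:
SELECT c.id, p.name, c.sales FROM authors p JOIN novels c ON c.author_id = p.id

Result:
id | name   | sales
---+--------+------
1  | Austen | 15164
2  | Orwell | 24855
3  | Atwood | 33792
4  | Orwell | 77549
5  | Austen | 21645
6  | Atwood | 42664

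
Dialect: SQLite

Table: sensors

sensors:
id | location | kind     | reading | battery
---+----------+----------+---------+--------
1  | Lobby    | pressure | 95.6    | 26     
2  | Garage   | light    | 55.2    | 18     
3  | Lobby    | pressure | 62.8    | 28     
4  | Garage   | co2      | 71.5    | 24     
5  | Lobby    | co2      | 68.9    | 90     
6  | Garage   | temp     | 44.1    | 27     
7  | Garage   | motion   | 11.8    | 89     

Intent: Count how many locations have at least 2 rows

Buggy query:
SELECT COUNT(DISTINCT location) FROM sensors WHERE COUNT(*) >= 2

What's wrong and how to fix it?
Bug: COUNT(*) cannot appear in WHERE; the per-group count doesn't exist yet

Fix: Group first with HAVING COUNT(*) >= 2, then COUNT the resulting groups

Corrected query:
SELECT COUNT(*) FROM (SELECT location FROM sensors GROUP BY location HAVING COUNT(*) >= 2)

Result:
COUNT(*)
--------
2       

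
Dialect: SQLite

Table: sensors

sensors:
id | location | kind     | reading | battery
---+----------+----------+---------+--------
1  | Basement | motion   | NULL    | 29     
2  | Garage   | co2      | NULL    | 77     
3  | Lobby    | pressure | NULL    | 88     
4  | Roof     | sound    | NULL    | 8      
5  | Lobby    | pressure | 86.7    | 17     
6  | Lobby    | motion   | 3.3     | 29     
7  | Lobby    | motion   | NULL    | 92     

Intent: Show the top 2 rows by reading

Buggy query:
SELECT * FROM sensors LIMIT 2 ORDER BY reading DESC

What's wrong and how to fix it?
Bug: ORDER BY cannot follow LIMIT; LIMIT is the final clause

Fix: Swap the clauses: ORDER BY first, then LIMIT

Corrected query:
SELECT * FROM sensors ORDER BY reading DESC LIMIT 2

Result:
id | location | kind     | reading | battery
---+----------+----------+---------+--------
5  | Lobby    | pressure | 86.7    | 17     
6  | Lobby    | motion   | 3.3     | 29     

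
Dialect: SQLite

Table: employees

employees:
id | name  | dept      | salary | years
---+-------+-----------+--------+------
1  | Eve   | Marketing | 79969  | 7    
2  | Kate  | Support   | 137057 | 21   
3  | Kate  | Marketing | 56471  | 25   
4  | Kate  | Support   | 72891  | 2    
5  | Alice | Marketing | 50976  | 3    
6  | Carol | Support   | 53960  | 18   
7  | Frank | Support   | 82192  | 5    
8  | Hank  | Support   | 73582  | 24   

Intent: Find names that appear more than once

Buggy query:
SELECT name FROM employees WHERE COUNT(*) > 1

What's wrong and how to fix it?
Bug: COUNT(*) is an aggregate and cannot be used in WHERE

Fix: Group first, then use HAVING for the count condition

Corrected query:
SELECT name FROM employees GROUP BY name HAVING COUNT(*) > 1

Result:
name
----
Kate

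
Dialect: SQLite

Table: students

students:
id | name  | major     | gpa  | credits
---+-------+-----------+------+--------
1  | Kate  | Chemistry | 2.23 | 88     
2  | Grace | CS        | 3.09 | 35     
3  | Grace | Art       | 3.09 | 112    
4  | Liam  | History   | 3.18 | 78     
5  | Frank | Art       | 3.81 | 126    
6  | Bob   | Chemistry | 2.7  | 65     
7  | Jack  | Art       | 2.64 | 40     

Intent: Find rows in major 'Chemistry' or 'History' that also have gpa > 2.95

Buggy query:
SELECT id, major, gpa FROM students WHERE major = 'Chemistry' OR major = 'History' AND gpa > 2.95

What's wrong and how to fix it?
Bug: AND binds tighter than OR, so this parses as major = 'Chemistry' OR (major = 'History' AND gpa > 2.95)

Fix: Group the OR with parentheses (or use IN), then AND the threshold

Corrected query:
SELECT id, major, gpa FROM students WHERE (major = 'Chemistry' OR major = 'History') AND gpa > 2.95

Result:
id | major   | gpa 
---+---------+-----
4  | History | 3.18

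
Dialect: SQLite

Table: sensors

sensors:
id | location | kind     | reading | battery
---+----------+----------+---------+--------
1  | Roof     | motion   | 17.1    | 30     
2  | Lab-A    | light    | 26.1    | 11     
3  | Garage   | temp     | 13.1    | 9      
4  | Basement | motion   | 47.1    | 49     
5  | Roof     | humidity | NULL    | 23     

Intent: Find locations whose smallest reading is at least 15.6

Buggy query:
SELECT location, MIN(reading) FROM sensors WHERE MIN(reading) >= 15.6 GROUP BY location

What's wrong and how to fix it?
Bug: Aggregates like MIN are computed per group after WHERE runs

Fix: Use HAVING for the per-group MIN condition

Corrected query:
SELECT location, MIN(reading) FROM sensors GROUP BY location HAVING MIN(reading) >= 15.6

Result:
location | MIN(reading)
---------+-------------
Basement | 47.1        
Lab-A    | 26.1        
Roof     | 17.1        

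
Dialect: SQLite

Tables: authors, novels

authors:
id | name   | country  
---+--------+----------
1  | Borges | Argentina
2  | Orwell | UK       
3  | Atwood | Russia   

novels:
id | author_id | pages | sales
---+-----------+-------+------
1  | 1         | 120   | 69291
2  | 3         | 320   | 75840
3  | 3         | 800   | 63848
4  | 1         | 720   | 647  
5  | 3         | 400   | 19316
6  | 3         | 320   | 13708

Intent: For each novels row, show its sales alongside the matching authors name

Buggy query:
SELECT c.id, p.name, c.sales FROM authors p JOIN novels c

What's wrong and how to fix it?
Bug: JOIN with no ON clause produces a cartesian product; every novels row pairs with every authors row

Fix: Specify the join condition linking the foreign key to the parent id

Corrected query:
SELECT c.id, p.name, c.sales FROM authors p JOIN novels c ON c.author_id = p.id

Result:
id | name   | sales
---+--------+------
1  | Borges | 69291
2  | Atwood | 75840
3  | Atwood | 63848
4  | Borges | 647  
5  | Atwood | 19316
6  | Atwood | 13708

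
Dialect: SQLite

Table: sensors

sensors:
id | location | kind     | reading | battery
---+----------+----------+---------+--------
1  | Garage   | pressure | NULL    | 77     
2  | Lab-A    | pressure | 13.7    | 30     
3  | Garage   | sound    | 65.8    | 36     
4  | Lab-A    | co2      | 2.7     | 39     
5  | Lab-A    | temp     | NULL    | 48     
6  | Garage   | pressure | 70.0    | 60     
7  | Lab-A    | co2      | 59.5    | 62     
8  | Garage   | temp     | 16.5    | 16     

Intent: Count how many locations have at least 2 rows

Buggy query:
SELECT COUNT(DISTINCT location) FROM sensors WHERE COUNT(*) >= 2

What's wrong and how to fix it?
Bug: WHERE filters individual rows, not groups, so a group-level COUNT is invalid there

Fix: Group first with HAVING COUNT(*) >= 2, then COUNT the resulting groups

Corrected query:
SELECT COUNT(*) FROM (SELECT location FROM sensors GROUP BY location HAVING COUNT(*) >= 2)

Result:
COUNT(*)
--------
2       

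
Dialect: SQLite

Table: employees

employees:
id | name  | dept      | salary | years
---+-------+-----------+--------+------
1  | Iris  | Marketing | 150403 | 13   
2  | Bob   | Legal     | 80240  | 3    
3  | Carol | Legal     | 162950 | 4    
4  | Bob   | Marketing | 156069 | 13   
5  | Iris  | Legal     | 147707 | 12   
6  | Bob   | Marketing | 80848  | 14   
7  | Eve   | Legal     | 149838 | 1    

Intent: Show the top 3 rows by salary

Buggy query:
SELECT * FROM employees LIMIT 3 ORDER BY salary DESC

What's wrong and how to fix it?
Bug: LIMIT must come after ORDER BY

Fix: Sort with ORDER BY, then apply LIMIT

Corrected query:
SELECT * FROM employees ORDER BY salary DESC LIMIT 3

Result:
id | name  | dept      | salary | years
---+-------+-----------+--------+------
3  | Carol | Legal     | 162950 | 4    
4  | Bob   | Marketing | 156069 | 13   
1  | Iris  | Marketing | 150403 | 13   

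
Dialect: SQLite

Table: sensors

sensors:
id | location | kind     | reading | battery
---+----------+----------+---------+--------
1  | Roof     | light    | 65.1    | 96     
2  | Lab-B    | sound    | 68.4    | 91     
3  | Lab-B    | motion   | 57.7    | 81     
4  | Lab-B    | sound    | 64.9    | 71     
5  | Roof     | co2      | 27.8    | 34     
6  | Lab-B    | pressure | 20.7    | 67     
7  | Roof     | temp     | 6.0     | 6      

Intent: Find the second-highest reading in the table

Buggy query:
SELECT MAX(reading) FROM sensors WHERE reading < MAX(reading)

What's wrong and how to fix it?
Bug: The inner MAX is an aggregate inside WHERE, which is not allowed

Fix: Compute the overall MAX in a subquery, then take MAX of rows below it

Corrected query:
SELECT MAX(reading) FROM sensors WHERE reading < (SELECT MAX(reading) FROM sensors)

Result:
MAX(reading)
------------
65.1        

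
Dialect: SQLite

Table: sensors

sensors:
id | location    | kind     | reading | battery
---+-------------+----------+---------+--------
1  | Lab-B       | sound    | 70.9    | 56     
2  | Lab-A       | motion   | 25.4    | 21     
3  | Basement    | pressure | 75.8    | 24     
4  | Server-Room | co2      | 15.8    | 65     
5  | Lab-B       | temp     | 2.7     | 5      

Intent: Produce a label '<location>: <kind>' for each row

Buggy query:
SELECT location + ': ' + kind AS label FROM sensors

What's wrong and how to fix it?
Bug: '+' is numeric addition; on text columns SQLite converts them to 0 instead of concatenating

Fix: Use the || operator for string concatenation

Corrected query:
SELECT location || ': ' || kind AS label FROM sensors

Result:
label             
------------------
Lab-B: sound      
Lab-A: motion     
Basement: pressure
Server-Room: co2  
Lab-B: temp       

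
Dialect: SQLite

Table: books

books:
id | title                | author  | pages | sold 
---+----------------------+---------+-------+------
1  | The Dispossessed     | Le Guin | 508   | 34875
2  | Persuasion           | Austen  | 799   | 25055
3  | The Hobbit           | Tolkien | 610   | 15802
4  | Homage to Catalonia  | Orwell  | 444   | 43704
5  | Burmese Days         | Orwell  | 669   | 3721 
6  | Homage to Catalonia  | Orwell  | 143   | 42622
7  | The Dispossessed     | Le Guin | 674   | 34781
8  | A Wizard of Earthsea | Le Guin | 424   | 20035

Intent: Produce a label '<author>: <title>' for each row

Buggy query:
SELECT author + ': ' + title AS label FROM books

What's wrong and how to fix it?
Bug: '+' is numeric addition; on text columns SQLite converts them to 0 instead of concatenating

Fix: Replace + with || to concatenate text

Corrected query:
SELECT author || ': ' || title AS label FROM books

Result:
label                        
-----------------------------
Le Guin: The Dispossessed    
Austen: Persuasion           
Tolkien: The Hobbit          
Orwell: Homage to Catalonia  
Orwell: Burmese Days         
Orwell: Homage to Catalonia  
Le Guin: The Dispossessed    
Le Guin: A Wizard of Earthsea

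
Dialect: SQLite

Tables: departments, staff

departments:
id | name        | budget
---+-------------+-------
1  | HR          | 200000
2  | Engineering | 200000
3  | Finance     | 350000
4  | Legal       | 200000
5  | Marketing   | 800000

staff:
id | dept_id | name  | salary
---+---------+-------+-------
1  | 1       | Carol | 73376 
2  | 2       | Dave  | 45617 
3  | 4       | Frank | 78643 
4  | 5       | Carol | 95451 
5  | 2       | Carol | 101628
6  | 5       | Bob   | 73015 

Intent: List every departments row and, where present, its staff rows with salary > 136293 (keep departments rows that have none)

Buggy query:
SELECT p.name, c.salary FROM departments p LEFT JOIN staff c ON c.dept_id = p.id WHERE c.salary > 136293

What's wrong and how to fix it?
Bug: A WHERE condition on the right-hand table after LEFT JOIN drops unmatched parents

Fix: Move the right-table condition into the ON clause so unmatched parents are kept

Corrected query:
SELECT p.name, c.salary FROM departments p LEFT JOIN staff c ON c.dept_id = p.id AND c.salary > 136293

Result:
name        | salary
------------+-------
HR          | NULL  
Engineering | NULL  
Finance     | NULL  
Legal       | NULL  
Marketing   | NULL  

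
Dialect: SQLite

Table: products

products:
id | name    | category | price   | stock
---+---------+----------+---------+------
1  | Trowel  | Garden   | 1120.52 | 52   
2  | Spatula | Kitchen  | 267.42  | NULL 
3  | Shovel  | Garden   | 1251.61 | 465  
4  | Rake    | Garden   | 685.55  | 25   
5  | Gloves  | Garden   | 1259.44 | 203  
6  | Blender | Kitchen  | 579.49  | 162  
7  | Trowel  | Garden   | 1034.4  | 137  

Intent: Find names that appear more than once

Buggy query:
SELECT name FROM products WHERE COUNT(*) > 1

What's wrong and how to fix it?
Bug: COUNT(*) is an aggregate and cannot be used in WHERE

Fix: GROUP BY name, then filter groups with HAVING COUNT(*) > 1

Corrected query:
SELECT name FROM products GROUP BY name HAVING COUNT(*) > 1

Result:
name  
------
Trowel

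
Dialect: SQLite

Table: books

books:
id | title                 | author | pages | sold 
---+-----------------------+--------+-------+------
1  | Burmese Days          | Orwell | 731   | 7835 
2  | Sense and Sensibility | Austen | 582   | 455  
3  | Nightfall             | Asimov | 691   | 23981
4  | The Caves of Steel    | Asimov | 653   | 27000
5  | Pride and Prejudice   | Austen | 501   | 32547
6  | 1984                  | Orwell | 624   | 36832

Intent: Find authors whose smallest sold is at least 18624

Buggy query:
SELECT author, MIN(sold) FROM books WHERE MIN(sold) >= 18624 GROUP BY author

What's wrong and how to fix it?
Bug: Aggregates like MIN are computed per group after WHERE runs

Fix: Replace WHERE with HAVING after the GROUP BY

Corrected query:
SELECT author, MIN(sold) FROM books GROUP BY author HAVING MIN(sold) >= 18624

Result:
author | MIN(sold)
-------+----------
Asimov | 23981    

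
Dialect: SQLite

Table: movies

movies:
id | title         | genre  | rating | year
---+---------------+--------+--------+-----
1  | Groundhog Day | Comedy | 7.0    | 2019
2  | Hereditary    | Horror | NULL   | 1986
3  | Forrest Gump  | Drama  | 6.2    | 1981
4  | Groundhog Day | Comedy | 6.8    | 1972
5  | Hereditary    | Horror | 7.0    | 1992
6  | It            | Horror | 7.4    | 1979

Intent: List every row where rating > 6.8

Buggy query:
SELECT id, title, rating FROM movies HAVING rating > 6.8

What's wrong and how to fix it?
Bug: This is a non-aggregate query (no GROUP BY, no aggregates), so in SQLite the HAVING clause is invalid here; a row-level condition belongs in WHERE

Fix: Use WHERE for row-level filtering

Corrected query:
SELECT id, title, rating FROM movies WHERE rating > 6.8

Result:
id | title         | rating
---+---------------+-------
1  | Groundhog Day | 7     
5  | Hereditary    | 7     
6  | It            | 7.4   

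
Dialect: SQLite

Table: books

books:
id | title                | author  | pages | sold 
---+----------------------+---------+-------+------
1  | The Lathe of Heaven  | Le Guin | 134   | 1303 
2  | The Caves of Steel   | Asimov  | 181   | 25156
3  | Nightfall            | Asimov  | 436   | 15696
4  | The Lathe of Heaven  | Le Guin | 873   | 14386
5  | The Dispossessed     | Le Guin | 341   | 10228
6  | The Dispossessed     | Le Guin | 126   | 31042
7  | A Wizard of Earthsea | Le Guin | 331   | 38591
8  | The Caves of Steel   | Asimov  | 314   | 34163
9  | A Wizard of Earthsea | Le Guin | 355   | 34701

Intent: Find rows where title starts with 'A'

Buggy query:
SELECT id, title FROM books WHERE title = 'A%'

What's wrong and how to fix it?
Bug: '=' compares the literal string including the % character; pattern matching needs LIKE

Fix: Replace '=' with LIKE so 'A%' is treated as a pattern

Corrected query:
SELECT id, title FROM books WHERE title LIKE 'A%'

Result:
id | title               
---+---------------------
7  | A Wizard of Earthsea
9  | A Wizard of Earthsea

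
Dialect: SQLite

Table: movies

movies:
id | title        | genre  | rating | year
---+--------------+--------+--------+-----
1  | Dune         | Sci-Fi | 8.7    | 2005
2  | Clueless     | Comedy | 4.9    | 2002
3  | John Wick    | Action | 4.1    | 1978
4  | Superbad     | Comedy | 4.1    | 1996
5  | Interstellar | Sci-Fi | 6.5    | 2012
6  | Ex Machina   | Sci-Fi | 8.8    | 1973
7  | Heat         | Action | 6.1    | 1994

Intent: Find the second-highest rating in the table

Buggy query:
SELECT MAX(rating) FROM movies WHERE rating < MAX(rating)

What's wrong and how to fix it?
Bug: The inner MAX is an aggregate inside WHERE, which is not allowed

Fix: Put the inner MAX in a scalar subquery

Corrected query:
SELECT MAX(rating) FROM movies WHERE rating < (SELECT MAX(rating) FROM movies)

Result:
MAX(rating)
-----------
8.7        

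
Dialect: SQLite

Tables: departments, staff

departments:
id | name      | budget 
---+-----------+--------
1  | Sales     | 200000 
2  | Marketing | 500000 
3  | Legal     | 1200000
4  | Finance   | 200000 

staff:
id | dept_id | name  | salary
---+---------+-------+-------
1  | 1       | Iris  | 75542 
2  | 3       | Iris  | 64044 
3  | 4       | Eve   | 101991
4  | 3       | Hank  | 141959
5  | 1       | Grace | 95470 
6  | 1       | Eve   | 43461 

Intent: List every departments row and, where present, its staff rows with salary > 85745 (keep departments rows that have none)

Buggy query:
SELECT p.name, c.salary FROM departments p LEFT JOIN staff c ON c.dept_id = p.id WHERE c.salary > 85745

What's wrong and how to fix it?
Bug: A WHERE condition on the right-hand table after LEFT JOIN drops unmatched parents

Fix: Put 'c.salary > 85745' in the JOIN's ON clause instead of WHERE

Corrected query:
SELECT p.name, c.salary FROM departments p LEFT JOIN staff c ON c.dept_id = p.id AND c.salary > 85745

Result:
name      | salary
----------+-------
Sales     | 95470 
Marketing | NULL  
Legal     | 141959
Finance   | 101991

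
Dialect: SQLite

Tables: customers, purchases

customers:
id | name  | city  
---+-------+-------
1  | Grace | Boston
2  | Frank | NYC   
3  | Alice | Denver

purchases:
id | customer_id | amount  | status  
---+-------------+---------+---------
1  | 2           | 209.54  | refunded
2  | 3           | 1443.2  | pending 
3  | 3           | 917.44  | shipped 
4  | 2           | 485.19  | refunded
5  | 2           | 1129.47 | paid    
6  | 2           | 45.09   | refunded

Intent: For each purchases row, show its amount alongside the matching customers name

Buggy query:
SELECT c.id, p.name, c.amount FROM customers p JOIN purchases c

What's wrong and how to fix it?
Bug: Missing join condition: each purchases row is matched to all customers rows instead of just its own

Fix: Specify the join condition linking the foreign key to the parent id

Corrected query:
SELECT c.id, p.name, c.amount FROM customers p JOIN purchases c ON c.customer_id = p.id

Result:
id | name  | amount 
---+-------+--------
1  | Frank | 209.54 
2  | Alice | 1443.2 
3  | Alice | 917.44 
4  | Frank | 485.19 
5  | Frank | 1129.47
6  | Frank | 45.09  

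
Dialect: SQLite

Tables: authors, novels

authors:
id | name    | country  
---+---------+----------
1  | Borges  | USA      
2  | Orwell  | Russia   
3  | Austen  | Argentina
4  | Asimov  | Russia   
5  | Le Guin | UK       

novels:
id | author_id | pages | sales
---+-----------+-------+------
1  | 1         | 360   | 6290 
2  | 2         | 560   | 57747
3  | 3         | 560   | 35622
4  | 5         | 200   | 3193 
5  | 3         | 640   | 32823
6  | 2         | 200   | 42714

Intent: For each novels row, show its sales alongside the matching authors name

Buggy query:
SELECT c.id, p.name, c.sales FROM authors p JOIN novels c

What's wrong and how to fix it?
Bug: Missing join condition: each novels row is matched to all authors rows instead of just its own

Fix: Add ON c.author_id = p.id to the JOIN

Corrected query:
SELECT c.id, p.name, c.sales FROM authors p JOIN novels c ON c.author_id = p.id

Result:
id | name    | sales
---+---------+------
1  | Borges  | 6290 
2  | Orwell  | 57747
3  | Austen  | 35622
4  | Le Guin | 3193 
5  | Austen  | 32823
6  | Orwell  | 42714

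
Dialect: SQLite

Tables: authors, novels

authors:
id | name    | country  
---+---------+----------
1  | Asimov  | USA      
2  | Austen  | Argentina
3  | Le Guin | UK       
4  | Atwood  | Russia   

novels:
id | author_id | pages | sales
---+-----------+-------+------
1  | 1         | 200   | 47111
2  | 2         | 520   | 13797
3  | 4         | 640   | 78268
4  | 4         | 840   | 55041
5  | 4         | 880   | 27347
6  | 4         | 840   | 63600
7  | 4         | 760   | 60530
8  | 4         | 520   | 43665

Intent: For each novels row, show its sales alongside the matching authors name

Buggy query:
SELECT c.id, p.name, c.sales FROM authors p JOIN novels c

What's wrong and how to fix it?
Bug: JOIN with no ON clause produces a cartesian product; every novels row pairs with every authors row

Fix: Specify the join condition linking the foreign key to the parent id

Corrected query:
SELECT c.id, p.name, c.sales FROM authors p JOIN novels c ON c.author_id = p.id

Result:
id | name   | sales
---+--------+------
1  | Asimov | 47111
2  | Austen | 13797
3  | Atwood | 78268
4  | Atwood | 55041
5  | Atwood | 27347
6  | Atwood | 63600
7  | Atwood | 60530
8  | Atwood | 43665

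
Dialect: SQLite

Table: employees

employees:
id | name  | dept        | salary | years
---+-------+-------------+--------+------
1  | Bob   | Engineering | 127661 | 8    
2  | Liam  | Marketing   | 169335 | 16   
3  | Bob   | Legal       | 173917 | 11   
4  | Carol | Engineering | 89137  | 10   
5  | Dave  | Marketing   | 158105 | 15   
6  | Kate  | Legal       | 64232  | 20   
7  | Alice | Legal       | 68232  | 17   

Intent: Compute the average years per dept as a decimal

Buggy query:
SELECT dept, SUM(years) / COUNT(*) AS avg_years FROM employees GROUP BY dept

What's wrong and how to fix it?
Bug: Both operands are integers, so '/' performs integer division and truncates

Fix: Multiply by 1.0 (or CAST to REAL) to force floating-point division

Corrected query:
SELECT dept, SUM(years) * 1.0 / COUNT(*) AS avg_years FROM employees GROUP BY dept

Result:
dept        | avg_years
------------+----------
Engineering | 9        
Legal       | 16       
Marketing   | 15.5     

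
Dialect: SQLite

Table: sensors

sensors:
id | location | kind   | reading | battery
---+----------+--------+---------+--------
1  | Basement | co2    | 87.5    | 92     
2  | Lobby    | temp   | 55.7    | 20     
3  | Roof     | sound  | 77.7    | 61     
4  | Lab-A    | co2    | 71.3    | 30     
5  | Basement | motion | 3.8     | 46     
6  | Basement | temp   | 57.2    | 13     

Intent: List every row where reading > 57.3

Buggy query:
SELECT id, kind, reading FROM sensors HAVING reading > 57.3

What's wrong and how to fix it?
Bug: This is a non-aggregate query (no GROUP BY, no aggregates), so in SQLite the HAVING clause is invalid here; a row-level condition belongs in WHERE

Fix: Use WHERE for row-level filtering

Corrected query:
SELECT id, kind, reading FROM sensors WHERE reading > 57.3

Result:
id | kind  | reading
---+-------+--------
1  | co2   | 87.5   
3  | sound | 77.7   
4  | co2   | 71.3   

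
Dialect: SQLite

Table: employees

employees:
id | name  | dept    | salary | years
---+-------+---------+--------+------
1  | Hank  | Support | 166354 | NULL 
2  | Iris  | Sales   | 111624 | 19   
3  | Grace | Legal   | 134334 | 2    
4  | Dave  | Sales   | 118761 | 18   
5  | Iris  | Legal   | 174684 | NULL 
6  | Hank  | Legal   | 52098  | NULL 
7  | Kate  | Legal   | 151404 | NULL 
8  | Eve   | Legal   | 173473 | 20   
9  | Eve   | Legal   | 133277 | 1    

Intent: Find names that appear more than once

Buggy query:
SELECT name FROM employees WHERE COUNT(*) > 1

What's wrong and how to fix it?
Bug: WHERE can't reference COUNT(*); aggregates are computed after WHERE

Fix: Group first, then use HAVING for the count condition

Corrected query:
SELECT name FROM employees GROUP BY name HAVING COUNT(*) > 1

Result:
name
----
Eve 
Hank
Iris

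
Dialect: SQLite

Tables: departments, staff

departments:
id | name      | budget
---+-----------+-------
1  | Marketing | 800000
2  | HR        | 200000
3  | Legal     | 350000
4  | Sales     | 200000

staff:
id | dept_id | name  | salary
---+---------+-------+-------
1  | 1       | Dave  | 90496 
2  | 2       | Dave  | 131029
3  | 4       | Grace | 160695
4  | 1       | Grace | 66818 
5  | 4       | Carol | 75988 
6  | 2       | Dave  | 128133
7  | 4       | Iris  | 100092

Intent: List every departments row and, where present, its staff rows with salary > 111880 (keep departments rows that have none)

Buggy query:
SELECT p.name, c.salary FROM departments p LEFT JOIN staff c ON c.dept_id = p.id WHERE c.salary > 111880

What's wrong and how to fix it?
Bug: Filtering c.salary in WHERE discards the NULL rows produced by LEFT JOIN, turning it into an inner join

Fix: Move the right-table condition into the ON clause so unmatched parents are kept

Corrected query:
SELECT p.name, c.salary FROM departments p LEFT JOIN staff c ON c.dept_id = p.id AND c.salary > 111880

Result:
name      | salary
----------+-------
Marketing | NULL  
HR        | 128133
HR        | 131029
Legal     | NULL  
Sales     | 160695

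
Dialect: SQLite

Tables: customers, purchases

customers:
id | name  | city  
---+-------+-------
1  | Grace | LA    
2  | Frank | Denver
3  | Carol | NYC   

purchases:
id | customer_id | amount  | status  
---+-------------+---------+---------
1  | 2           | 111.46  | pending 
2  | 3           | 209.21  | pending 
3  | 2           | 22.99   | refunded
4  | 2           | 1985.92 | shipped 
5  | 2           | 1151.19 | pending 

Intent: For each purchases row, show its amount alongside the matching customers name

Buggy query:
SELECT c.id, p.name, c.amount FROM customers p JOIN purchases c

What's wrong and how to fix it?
Bug: Missing join condition: each purchases row is matched to all customers rows instead of just its own

Fix: Specify the join condition linking the foreign key to the parent id

Corrected query:
SELECT c.id, p.name, c.amount FROM customers p JOIN purchases c ON c.customer_id = p.id

Result:
id | name  | amount 
---+-------+--------
1  | Frank | 111.46 
2  | Carol | 209.21 
3  | Frank | 22.99  
4  | Frank | 1985.92
5  | Frank | 1151.19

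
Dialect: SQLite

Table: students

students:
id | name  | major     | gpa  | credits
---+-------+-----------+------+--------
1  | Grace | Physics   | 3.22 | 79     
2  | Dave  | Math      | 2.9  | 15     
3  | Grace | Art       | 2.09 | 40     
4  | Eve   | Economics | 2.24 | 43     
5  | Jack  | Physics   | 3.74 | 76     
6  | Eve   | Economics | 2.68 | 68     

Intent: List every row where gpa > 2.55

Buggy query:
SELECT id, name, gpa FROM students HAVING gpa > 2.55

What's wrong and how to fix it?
Bug: HAVING filters the output of aggregation, but this query has no GROUP BY and no aggregate functions, so SQLite rejects it (HAVING clause on a non-aggregate query); the condition here is per row

Fix: Use WHERE for row-level filtering

Corrected query:
SELECT id, name, gpa FROM students WHERE gpa > 2.55

Result:
id | name  | gpa 
---+-------+-----
1  | Grace | 3.22
2  | Dave  | 2.9 
5  | Jack  | 3.74
6  | Eve   | 2.68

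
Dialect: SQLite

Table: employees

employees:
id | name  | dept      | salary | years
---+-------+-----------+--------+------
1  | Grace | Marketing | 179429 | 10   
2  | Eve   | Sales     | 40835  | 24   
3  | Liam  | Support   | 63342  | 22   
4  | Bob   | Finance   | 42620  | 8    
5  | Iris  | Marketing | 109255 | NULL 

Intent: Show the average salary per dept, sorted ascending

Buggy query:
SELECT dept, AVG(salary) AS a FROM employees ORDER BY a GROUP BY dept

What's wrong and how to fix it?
Bug: ORDER BY appears before GROUP BY; SQL clause order requires GROUP BY first

Fix: Reorder: SELECT … FROM … GROUP BY … ORDER BY …

Corrected query:
SELECT dept, AVG(salary) AS a FROM employees GROUP BY dept ORDER BY a

Result:
dept      | a     
----------+-------
Sales     | 40835 
Finance   | 42620 
Support   | 63342 
Marketing | 144342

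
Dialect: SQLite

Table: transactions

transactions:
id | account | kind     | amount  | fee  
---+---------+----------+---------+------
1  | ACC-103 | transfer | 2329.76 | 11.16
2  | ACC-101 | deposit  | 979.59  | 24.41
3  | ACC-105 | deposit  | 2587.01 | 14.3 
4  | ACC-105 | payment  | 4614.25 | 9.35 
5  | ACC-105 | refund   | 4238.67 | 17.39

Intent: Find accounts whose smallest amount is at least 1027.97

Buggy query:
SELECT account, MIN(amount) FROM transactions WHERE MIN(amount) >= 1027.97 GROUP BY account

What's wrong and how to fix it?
Bug: MIN() in WHERE is a misuse of aggregate

Fix: Use HAVING for the per-group MIN condition

Corrected query:
SELECT account, MIN(amount) FROM transactions GROUP BY account HAVING MIN(amount) >= 1027.97

Result:
account | MIN(amount)
--------+------------
ACC-103 | 2329.76    
ACC-105 | 2587.01    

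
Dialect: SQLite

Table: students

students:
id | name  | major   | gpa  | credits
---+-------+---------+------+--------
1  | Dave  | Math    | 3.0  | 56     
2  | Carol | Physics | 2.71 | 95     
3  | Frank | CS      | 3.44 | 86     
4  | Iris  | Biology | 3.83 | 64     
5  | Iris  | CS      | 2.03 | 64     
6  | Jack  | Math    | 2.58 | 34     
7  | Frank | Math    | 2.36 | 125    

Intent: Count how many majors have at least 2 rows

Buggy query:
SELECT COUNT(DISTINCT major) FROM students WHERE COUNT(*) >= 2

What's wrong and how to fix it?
Bug: WHERE filters individual rows, not groups, so a group-level COUNT is invalid there

Fix: Group first with HAVING COUNT(*) >= 2, then COUNT the resulting groups

Corrected query:
SELECT COUNT(*) FROM (SELECT major FROM students GROUP BY major HAVING COUNT(*) >= 2)

Result:
COUNT(*)
--------
2       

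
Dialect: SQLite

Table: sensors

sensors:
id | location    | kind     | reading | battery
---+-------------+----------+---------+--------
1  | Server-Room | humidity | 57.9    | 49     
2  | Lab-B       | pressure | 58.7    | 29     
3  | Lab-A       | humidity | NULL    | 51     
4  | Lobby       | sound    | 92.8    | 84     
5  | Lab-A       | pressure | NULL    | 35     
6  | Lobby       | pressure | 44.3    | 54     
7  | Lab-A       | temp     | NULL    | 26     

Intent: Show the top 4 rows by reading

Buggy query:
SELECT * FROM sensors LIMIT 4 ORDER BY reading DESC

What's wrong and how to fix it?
Bug: ORDER BY cannot follow LIMIT; LIMIT is the final clause

Fix: Sort with ORDER BY, then apply LIMIT

Corrected query:
SELECT * FROM sensors ORDER BY reading DESC LIMIT 4

Result:
id | location    | kind     | reading | battery
---+-------------+----------+---------+--------
4  | Lobby       | sound    | 92.8    | 84     
2  | Lab-B       | pressure | 58.7    | 29     
1  | Server-Room | humidity | 57.9    | 49     
6  | Lobby       | pressure | 44.3    | 54     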